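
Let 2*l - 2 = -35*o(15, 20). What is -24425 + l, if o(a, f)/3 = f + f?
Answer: -26524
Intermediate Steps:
o(a, f) = 6*f (o(a, f) = 3*(f + f) = 3*(2*f) = 6*f)
l = -2099 (l = 1 + (-210*20)/2 = 1 + (-35*120)/2 = 1 + (1/2)*(-4200) = 1 - 2100 = -2099)
-24425 + l = -24425 - 2099 = -26524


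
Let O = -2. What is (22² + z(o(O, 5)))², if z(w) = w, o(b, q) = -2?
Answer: 232324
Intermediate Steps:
(22² + z(o(O, 5)))² = (22² - 2)² = (484 - 2)² = 482² = 232324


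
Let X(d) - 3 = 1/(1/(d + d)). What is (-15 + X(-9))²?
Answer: 900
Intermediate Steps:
X(d) = 3 + 2*d (X(d) = 3 + 1/(1/(d + d)) = 3 + 1/(1/(2*d)) = 3 + 2*d)
(-15 + X(-9))² = (-15 + (3 + 2*(-9)))² = (-15 + (3 - 18))² = (-15 - 15)² = (-30)² = 900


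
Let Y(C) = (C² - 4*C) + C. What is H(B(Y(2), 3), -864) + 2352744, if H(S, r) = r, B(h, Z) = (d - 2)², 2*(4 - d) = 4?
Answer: 2351880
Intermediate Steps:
d = 2 (d = 4 - ½*4 = 4 - 2 = 2)
Y(C) = C² - 3*C
B(h, Z) = 0 (B(h, Z) = (2 - 2)² = 0² = 0)
H(B(Y(2), 3), -864) + 2352744 = -864 + 2352744 = 2351880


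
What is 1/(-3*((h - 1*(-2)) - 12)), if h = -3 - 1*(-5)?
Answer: 1/24 ≈ 0.041667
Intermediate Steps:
h = 2 (h = -3 + 5 = 2)
1/(-3*((h - 1*(-2)) - 12)) = 1/(-3*((2 - 1*(-2)) - 12)) = 1/(-3*((2 + 2) - 12)) = 1/(-3*(4 - 12)) = 1/(-3*(-8)) = 1/24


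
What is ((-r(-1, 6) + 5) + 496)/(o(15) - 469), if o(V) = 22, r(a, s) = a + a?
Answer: -503/447 ≈ -1.1253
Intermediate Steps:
r(a, s) = 2*a
((-r(-1, 6) + 5) + 496)/(o(15) - 469) = ((-2*(-1) + 5) + 496)/(22 - 469) = ((-1*(-2) + 5) + 496)/(-447) = ((2 + 5) + 496)*(-1/447) = (7 + 496)*(-1/447) = 503*(-1/447) = -503/447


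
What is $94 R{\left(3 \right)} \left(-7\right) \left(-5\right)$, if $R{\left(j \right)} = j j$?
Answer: $29610$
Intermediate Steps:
$R{\left(j \right)} = j^{2}$
$94 R{\left(3 \right)} \left(-7\right) \left(-5\right) = 94 \cdot 3^{2} \left(-7\right) \left(-5\right) = 94 \cdot 9 \left(-7\right) \left(-5\right) = 94 \left(\left(-63\right) \left(-5\right)\right) = 94 \cdot 315 = 29610$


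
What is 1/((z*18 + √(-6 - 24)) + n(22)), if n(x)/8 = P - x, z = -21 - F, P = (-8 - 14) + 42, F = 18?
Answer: -359/257777 - I*√30/515554 ≈ -0.0013927 - 1.0624e-5*I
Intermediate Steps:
P = 20 (P = -22 + 42 = 20)
z = -39 (z = -21 - 1*18 = -21 - 18 = -39)
n(x) = 160 - 8*x (n(x) = 8*(20 - x) = 160 - 8*x)
1/((z*18 + √(-6 - 24)) + n(22)) = 1/((-39*18 + √(-6 - 24)) + (160 - 8*22)) = 1/((-702 + √(-30)) + (160 - 176)) = 1/((-702 + I*√30) - 16) = 1/(-718 + I*√30)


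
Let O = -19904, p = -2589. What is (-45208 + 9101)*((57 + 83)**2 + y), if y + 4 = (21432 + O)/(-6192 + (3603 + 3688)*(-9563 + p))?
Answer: -7836715107879479/11075803 ≈ -7.0755e+8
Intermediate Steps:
y = -44303403/11075803 (y = -4 + (21432 - 19904)/(-6192 + (3603 + 3688)*(-9563 - 2589)) = -4 + 1528/(-6192 + 7291*(-12152)) = -4 + 1528/(-6192 - 88600232) = -4 + 1528/(-88606424) = -4 + 1528*(-1/88606424) = -4 - 191/11075803 = -44303403/11075803 ≈ -4.0000)
(-45208 + 9101)*((57 + 83)**2 + y) = (-45208 + 9101)*((57 + 83)**2 - 44303403/11075803) = -36107*(140**2 - 44303403/11075803) = -36107*(19600 - 44303403/11075803) = -36107*217041435397/11075803 = -7836715107879479/11075803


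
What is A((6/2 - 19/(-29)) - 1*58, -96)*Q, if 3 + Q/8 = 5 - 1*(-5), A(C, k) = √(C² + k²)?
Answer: 448*√159913/29 ≈ 6177.6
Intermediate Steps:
Q = 56 (Q = -24 + 8*(5 - 1*(-5)) = -24 + 8*(5 + 5) = -24 + 8*10 = -24 + 80 = 56)
A((6/2 - 19/(-29)) - 1*58, -96)*Q = √(((6/2 - 19/(-29)) - 1*58)² + (-96)²)*56 = √(((6*(½) - 19*(-1/29)) - 58)² + 9216)*56 = √(((3 + 19/29) - 58)² + 9216)*56 = √((106/29 - 58)² + 9216)*56 = √((-1576/29)² + 9216)*56 = √(2483776/841 + 9216)*56 = √(10234432/841)*56 = (8*√159913/29)*56 = 448*√159913/29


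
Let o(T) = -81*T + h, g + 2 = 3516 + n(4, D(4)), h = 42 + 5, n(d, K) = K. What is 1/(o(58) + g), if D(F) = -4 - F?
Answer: -1/1145 ≈ -0.00087336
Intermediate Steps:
h = 47
g = 3506 (g = -2 + (3516 + (-4 - 1*4)) = -2 + (3516 + (-4 - 4)) = -2 + (3516 - 8) = -2 + 3508 = 3506)
o(T) = 47 - 81*T (o(T) = -81*T + 47 = 47 - 81*T)
1/(o(58) + g) = 1/((47 - 81*58) + 3506) = 1/((47 - 4698) + 3506) = 1/(-4651 + 3506) = 1/(-1145) = -1/1145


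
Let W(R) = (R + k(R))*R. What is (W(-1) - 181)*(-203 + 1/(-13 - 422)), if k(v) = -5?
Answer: 3090710/87 ≈ 35525.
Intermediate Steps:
W(R) = R*(-5 + R) (W(R) = (R - 5)*R = (-5 + R)*R = R*(-5 + R))
(W(-1) - 181)*(-203 + 1/(-13 - 422)) = (-(-5 - 1) - 181)*(-203 + 1/(-13 - 422)) = (-1*(-6) - 181)*(-203 + 1/(-435)) = (6 - 181)*(-203 - 1/435) = -175*(-88306/435) = 3090710/87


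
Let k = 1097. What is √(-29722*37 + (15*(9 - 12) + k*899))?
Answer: 2*I*√28389 ≈ 336.98*I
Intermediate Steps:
√(-29722*37 + (15*(9 - 12) + k*899)) = √(-29722*37 + (15*(9 - 12) + 1097*899)) = √(-1099714 + (15*(-3) + 986203)) = √(-1099714 + (-45 + 986203)) = √(-1099714 + 986158) = √(-113556) = 2*I*√28389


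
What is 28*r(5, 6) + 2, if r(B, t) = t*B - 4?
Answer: 730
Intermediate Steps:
r(B, t) = -4 + B*t (r(B, t) = B*t - 4 = -4 + B*t)
28*r(5, 6) + 2 = 28*(-4 + 5*6) + 2 = 28*(-4 + 30) + 2 = 28*26 + 2 = 728 + 2 = 730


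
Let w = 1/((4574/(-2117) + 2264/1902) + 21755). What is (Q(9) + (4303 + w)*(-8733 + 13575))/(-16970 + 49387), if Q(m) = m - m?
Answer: 912509150808103344/1419756656414635 ≈ 642.72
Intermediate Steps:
Q(m) = 0
w = 2013267/43796670155 (w = 1/((4574*(-1/2117) + 2264*(1/1902)) + 21755) = 1/((-4574/2117 + 1132/951) + 21755) = 1/(-1953430/2013267 + 21755) = 1/(43796670155/2013267) = 2013267/43796670155 ≈ 4.5969e-5)
(Q(9) + (4303 + w)*(-8733 + 13575))/(-16970 + 49387) = (0 + (4303 + 2013267/43796670155)*(-8733 + 13575))/(-16970 + 49387) = (0 + (188457073690232/43796670155)*4842)/32417 = (0 + 912509150808103344/43796670155)*(1/32417) = (912509150808103344/43796670155)*(1/32417) = 912509150808103344/1419756656414635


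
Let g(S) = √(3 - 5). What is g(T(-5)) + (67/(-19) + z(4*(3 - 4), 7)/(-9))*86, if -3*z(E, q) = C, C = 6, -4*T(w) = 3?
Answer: -48590/171 + I*√2 ≈ -284.15 + 1.4142*I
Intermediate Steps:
T(w) = -¾ (T(w) = -¼*3 = -¾)
z(E, q) = -2 (z(E, q) = -⅓*6 = -2)
g(S) = I*√2 (g(S) = √(-2) = I*√2)
g(T(-5)) + (67/(-19) + z(4*(3 - 4), 7)/(-9))*86 = I*√2 + (67/(-19) - 2/(-9))*86 = I*√2 + (67*(-1/19) - 2*(-⅑))*86 = I*√2 + (-67/19 + 2/9)*86 = I*√2 - 565/171*86 = I*√2 - 48590/171 = -48590/171 + I*√2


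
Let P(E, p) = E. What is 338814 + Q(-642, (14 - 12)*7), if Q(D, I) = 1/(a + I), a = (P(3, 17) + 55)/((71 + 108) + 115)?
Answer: 707104965/2087 ≈ 3.3881e+5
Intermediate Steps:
a = 29/147 (a = (3 + 55)/((71 + 108) + 115) = 58/(179 + 115) = 58/294 = 58*(1/294) = 29/147 ≈ 0.19728)
Q(D, I) = 1/(29/147 + I)
338814 + Q(-642, (14 - 12)*7) = 338814 + 147/(29 + 147*((14 - 12)*7)) = 338814 + 147/(29 + 147*(2*7)) = 338814 + 147/(29 + 147*14) = 338814 + 147/(29 + 2058) = 338814 + 147/2087 = 707104965/2087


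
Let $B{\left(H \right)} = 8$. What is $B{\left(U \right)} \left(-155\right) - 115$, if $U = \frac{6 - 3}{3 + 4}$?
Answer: $-1355$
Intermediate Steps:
$U = \frac{3}{7} \approx 0.42857$
$B{\left(U \right)} \left(-155\right) - 115 = 8 \left(-155\right) - 115 = -1240 - 115 = -1355$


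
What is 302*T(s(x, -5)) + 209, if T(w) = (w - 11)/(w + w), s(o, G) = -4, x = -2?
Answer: 3101/4 ≈ 775.25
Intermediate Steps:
T(w) = (-11 + w)/(2*w) (T(w) = (-11 + w)/((2*w)) = (-11 + w)*(1/(2*w)) = (-11 + w)/(2*w))
302*T(s(x, -5)) + 209 = 302*((½)*(-11 - 4)/(-4)) + 209 = 302*((½)*(-¼)*(-15)) + 209 = 302*(15/8) + 209 = 2265/4 + 209 = 3101/4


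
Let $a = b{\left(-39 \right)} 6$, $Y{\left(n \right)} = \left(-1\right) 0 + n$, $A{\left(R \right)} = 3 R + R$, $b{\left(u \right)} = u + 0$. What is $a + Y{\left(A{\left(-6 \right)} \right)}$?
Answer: $-258$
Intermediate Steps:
$b{\left(u \right)} = u$
$A{\left(R \right)} = 4 R$
$Y{\left(n \right)} = n$ ($Y{\left(n \right)} = 0 + n = n$)
$a = -234$ ($a = \left(-39\right) 6 = -234$)
$a + Y{\left(A{\left(-6 \right)} \right)} = -234 + 4 \left(-6\right) = -234 - 24 = -258$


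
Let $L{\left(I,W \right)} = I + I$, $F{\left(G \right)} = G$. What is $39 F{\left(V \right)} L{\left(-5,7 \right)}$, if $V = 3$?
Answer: $-1170$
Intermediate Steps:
$L{\left(I,W \right)} = 2 I$
$39 F{\left(V \right)} L{\left(-5,7 \right)} = 39 \cdot 3 \cdot 2 \left(-5\right) = 117 \left(-10\right) = -1170$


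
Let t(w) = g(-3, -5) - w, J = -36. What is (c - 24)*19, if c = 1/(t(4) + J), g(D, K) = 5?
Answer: -15979/35 ≈ -456.54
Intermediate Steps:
t(w) = 5 - w
c = -1/35 (c = 1/((5 - 1*4) - 36) = 1/((5 - 4) - 36) = 1/(1 - 36) = 1/(-35) = -1/35 ≈ -0.028571)
(c - 24)*19 = (-1/35 - 24)*19 = -841/35*19 = -15979/35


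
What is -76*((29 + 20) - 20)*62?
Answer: -136648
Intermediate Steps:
-76*((29 + 20) - 20)*62 = -76*(49 - 20)*62 = -76*29*62 = -2204*62 = -136648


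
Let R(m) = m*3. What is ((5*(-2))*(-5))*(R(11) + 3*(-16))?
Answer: -750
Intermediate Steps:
R(m) = 3*m
((5*(-2))*(-5))*(R(11) + 3*(-16)) = ((5*(-2))*(-5))*(3*11 + 3*(-16)) = (-10*(-5))*(33 - 48) = 50*(-15) = -750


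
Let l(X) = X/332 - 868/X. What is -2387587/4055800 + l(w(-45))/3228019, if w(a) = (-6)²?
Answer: -5757333342008291/9779872996769400 ≈ -0.58869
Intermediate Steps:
w(a) = 36
l(X) = -868/X + X/332 (l(X) = X*(1/332) - 868/X = X/332 - 868/X = -868/X + X/332)
-2387587/4055800 + l(w(-45))/3228019 = -2387587/4055800 + (-868/36 + (1/332)*36)/3228019 = -2387587*1/4055800 + (-868*1/36 + 9/83)*(1/3228019) = -2387587/4055800 + (-217/9 + 9/83)*(1/3228019) = -2387587/4055800 - 17930/747*1/3228019 = -2387587/4055800 - 17930/2411330193 = -5757333342008291/9779872996769400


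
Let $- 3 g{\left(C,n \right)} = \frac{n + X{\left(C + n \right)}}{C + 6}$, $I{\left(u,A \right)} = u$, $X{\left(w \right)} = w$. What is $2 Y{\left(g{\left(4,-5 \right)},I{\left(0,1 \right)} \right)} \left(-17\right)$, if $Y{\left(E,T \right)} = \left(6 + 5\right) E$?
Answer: $- \frac{374}{5} \approx -74.8$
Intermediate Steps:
$g{\left(C,n \right)} = - \frac{C + 2 n}{3 \left(6 + C\right)}$ ($g{\left(C,n \right)} = - \frac{\left(n + \left(C + n\right)\right) \frac{1}{C + 6}}{3} = - \frac{\left(C + 2 n\right) \frac{1}{6 + C}}{3} = - \frac{\frac{1}{6 + C} \left(C + 2 n\right)}{3} = - \frac{C + 2 n}{3 \left(6 + C\right)}$)
$Y{\left(E,T \right)} = 11 E$
$2 Y{\left(g{\left(4,-5 \right)},I{\left(0,1 \right)} \right)} \left(-17\right) = 2 \cdot 11 \frac{\left(-1\right) 4 - -10}{3 \left(6 + 4\right)} \left(-17\right) = 2 \cdot 11 \frac{-4 + 10}{3 \cdot 10} \left(-17\right) = 2 \cdot 11 \cdot \frac{1}{3} \cdot \frac{1}{10} \cdot 6 \left(-17\right) = 2 \cdot 11 \cdot \frac{1}{5} \left(-17\right) = 2 \cdot \frac{11}{5} \left(-17\right) = \frac{22}{5} \left(-17\right) = - \frac{374}{5}$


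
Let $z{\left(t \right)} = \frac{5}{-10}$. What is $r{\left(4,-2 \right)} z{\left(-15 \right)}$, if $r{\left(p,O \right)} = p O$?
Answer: $4$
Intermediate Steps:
$z{\left(t \right)} = - \frac{1}{2}$ ($z{\left(t \right)} = 5 \left(- \frac{1}{10}\right) = - \frac{1}{2}$)
$r{\left(p,O \right)} = O p$
$r{\left(4,-2 \right)} z{\left(-15 \right)} = \left(-2\right) 4 \left(- \frac{1}{2}\right) = \left(-8\right) \left(- \frac{1}{2}\right) = 4$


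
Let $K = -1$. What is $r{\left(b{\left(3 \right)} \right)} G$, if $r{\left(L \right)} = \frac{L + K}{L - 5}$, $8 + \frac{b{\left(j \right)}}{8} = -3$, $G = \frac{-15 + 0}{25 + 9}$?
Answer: $- \frac{445}{1054} \approx -0.4222$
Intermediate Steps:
$G = - \frac{15}{34} \approx -0.44118$
$b{\left(j \right)} = -88$ ($b{\left(j \right)} = -64 + 8 \left(-3\right) = -64 - 24 = -88$)
$r{\left(L \right)} = \frac{-1 + L}{-5 + L}$ ($r{\left(L \right)} = \frac{L - 1}{L - 5} = \frac{-1 + L}{-5 + L}$)
$r{\left(b{\left(3 \right)} \right)} G = \frac{-1 - 88}{-5 - 88} \left(- \frac{15}{34}\right) = \frac{1}{-93} \left(-89\right) \left(- \frac{15}{34}\right) = \left(- \frac{1}{93}\right) \left(-89\right) \left(- \frac{15}{34}\right) = \frac{89}{93} \left(- \frac{15}{34}\right) = - \frac{445}{1054}$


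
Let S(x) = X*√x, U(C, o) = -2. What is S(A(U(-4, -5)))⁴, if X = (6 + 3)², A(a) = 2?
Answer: 172186884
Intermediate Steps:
X = 81 (X = 9² = 81)
S(x) = 81*√x
S(A(U(-4, -5)))⁴ = (81*√2)⁴ = 172186884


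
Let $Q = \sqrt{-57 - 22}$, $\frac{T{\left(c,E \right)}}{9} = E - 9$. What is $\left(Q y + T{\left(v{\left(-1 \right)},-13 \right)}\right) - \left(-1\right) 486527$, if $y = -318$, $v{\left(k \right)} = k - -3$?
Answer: $486329 - 318 i \sqrt{79} \approx 4.8633 \cdot 10^{5} - 2826.4 i$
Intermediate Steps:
$v{\left(k \right)} = 3 + k$ ($v{\left(k \right)} = k + 3 = 3 + k$)
$T{\left(c,E \right)} = -81 + 9 E$ ($T{\left(c,E \right)} = 9 \left(E - 9\right) = 9 \left(-9 + E\right) = -81 + 9 E$)
$Q = i \sqrt{79}$ ($Q = \sqrt{-79} = i \sqrt{79} \approx 8.8882 i$)
$\left(Q y + T{\left(v{\left(-1 \right)},-13 \right)}\right) - \left(-1\right) 486527 = \left(i \sqrt{79} \left(-318\right) + \left(-81 + 9 \left(-13\right)\right)\right) - \left(-1\right) 486527 = \left(- 318 i \sqrt{79} - 198\right) - -486527 = \left(- 318 i \sqrt{79} - 198\right) + 486527 = \left(-198 - 318 i \sqrt{79}\right) + 486527 = 486329 - 318 i \sqrt{79}$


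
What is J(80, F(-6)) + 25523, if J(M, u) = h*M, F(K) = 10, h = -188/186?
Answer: 2366119/93 ≈ 25442.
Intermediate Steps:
h = -94/93 (h = -188*1/186 = -94/93 ≈ -1.0108)
J(M, u) = -94*M/93
J(80, F(-6)) + 25523 = -94/93*80 + 25523 = -7520/93 + 25523 = 2366119/93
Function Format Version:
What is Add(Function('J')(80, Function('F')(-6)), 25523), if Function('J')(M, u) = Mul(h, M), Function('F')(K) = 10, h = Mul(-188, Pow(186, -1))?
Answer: Rational(2366119, 93) ≈ 25442.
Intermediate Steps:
h = Rational(-94, 93) (h = Mul(-188, Rational(1, 186)) = Rational(-94, 93) ≈ -1.0108)
Function('J')(M, u) = Mul(Rational(-94, 93), M)
Add(Function('J')(80, Function('F')(-6)), 25523) = Add(Mul(Rational(-94, 93), 80), 25523) = Add(Rational(-7520, 93), 25523) = Rational(2366119, 93)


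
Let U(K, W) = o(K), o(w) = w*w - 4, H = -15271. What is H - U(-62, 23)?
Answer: -19111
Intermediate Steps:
o(w) = -4 + w² (o(w) = w² - 4 = -4 + w²)
U(K, W) = -4 + K²
H - U(-62, 23) = -15271 - (-4 + (-62)²) = -15271 - (-4 + 3844) = -15271 - 1*3840 = -15271 - 3840 = -19111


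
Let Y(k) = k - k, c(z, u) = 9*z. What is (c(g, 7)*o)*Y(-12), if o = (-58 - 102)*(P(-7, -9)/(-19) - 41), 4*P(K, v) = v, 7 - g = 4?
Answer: 0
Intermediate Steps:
g = 3 (g = 7 - 1*4 = 7 - 4 = 3)
P(K, v) = v/4
Y(k) = 0
o = 124280/19 (o = (-58 - 102)*(((1/4)*(-9))/(-19) - 41) = -160*(-9/4*(-1/19) - 41) = -160*(9/76 - 41) = -160*(-3107/76) = 124280/19 ≈ 6541.1)
(c(g, 7)*o)*Y(-12) = ((9*3)*(124280/19))*0 = (27*(124280/19))*0 = (3355560/19)*0 = 0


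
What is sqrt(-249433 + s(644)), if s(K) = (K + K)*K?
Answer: sqrt(580039) ≈ 761.60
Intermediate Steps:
s(K) = 2*K**2 (s(K) = (2*K)*K = 2*K**2)
sqrt(-249433 + s(644)) = sqrt(-249433 + 2*644**2) = sqrt(-249433 + 2*414736) = sqrt(-249433 + 829472) = sqrt(580039)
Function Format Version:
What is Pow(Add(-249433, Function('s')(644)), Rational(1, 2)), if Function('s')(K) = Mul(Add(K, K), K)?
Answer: Pow(580039, Rational(1, 2)) ≈ 761.60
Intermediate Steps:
Function('s')(K) = Mul(2, Pow(K, 2)) (Function('s')(K) = Mul(Mul(2, K), K) = Mul(2, Pow(K, 2)))
Pow(Add(-249433, Function('s')(644)), Rational(1, 2)) = Pow(Add(-249433, Mul(2, Pow(644, 2))), Rational(1, 2)) = Pow(Add(-249433, Mul(2, 414736)), Rational(1, 2)) = Pow(Add(-249433, 829472), Rational(1, 2)) = Pow(580039, Rational(1, 2))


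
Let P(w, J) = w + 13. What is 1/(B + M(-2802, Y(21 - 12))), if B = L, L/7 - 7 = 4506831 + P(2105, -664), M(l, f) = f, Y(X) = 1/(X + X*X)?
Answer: 90/2840642281 ≈ 3.1683e-8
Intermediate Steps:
P(w, J) = 13 + w
Y(X) = 1/(X + X²)
L = 31562692 (L = 49 + 7*(4506831 + (13 + 2105)) = 49 + 7*(4506831 + 2118) = 49 + 7*4508949 = 49 + 31562643 = 31562692)
B = 31562692
1/(B + M(-2802, Y(21 - 12))) = 1/(31562692 + 1/((21 - 12)*(1 + (21 - 12)))) = 1/(31562692 + 1/(9*(1 + 9))) = 1/(31562692 + (⅑)/10) = 1/(31562692 + (⅑)*(⅒)) = 1/(31562692 + 1/90) = 1/(2840642281/90) = 90/2840642281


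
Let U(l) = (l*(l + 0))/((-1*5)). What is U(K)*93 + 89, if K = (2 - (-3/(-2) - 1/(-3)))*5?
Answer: 913/12 ≈ 76.083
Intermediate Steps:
K = ⅚ (K = (2 - (-3*(-½) - 1*(-⅓)))*5 = (2 - (3/2 + ⅓))*5 = (2 - 1*11/6)*5 = (2 - 11/6)*5 = (⅙)*5 = ⅚ ≈ 0.83333)
U(l) = -l²/5 (U(l) = (l*l)/(-5) = l²*(-⅕) = -l²/5)
U(K)*93 + 89 = -(⅚)²/5*93 + 89 = -⅕*25/36*93 + 89 = -5/36*93 + 89 = -155/12 + 89 = 913/12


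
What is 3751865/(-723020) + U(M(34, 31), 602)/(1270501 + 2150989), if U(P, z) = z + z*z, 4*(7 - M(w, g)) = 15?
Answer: -1257450798073/247380569980 ≈ -5.0831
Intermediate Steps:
M(w, g) = 13/4 (M(w, g) = 7 - 1/4*15 = 7 - 15/4 = 13/4)
U(P, z) = z + z**2
3751865/(-723020) + U(M(34, 31), 602)/(1270501 + 2150989) = 3751865/(-723020) + (602*(1 + 602))/(1270501 + 2150989) = 3751865*(-1/723020) + (602*603)/3421490 = -750373/144604 + 363006*(1/3421490) = -750373/144604 + 181503/1710745 = -1257450798073/247380569980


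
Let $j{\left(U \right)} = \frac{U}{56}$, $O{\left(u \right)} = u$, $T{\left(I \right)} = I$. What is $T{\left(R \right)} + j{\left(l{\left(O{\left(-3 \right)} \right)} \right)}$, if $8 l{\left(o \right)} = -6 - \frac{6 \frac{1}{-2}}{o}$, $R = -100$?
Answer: $- \frac{6401}{64} \approx -100.02$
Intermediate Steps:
$l{\left(o \right)} = - \frac{3}{4} + \frac{3}{8 o}$ ($l{\left(o \right)} = \frac{-6 - \frac{6 \frac{1}{-2}}{o}}{8} = \frac{-6 - \frac{6 \left(- \frac{1}{2}\right)}{o}}{8} = \frac{-6 - - \frac{3}{o}}{8} = \frac{-6 + \frac{3}{o}}{8} = - \frac{3}{4} + \frac{3}{8 o}$)
$j{\left(U \right)} = \frac{U}{56}$ ($j{\left(U \right)} = U \frac{1}{56} = \frac{U}{56}$)
$T{\left(R \right)} + j{\left(l{\left(O{\left(-3 \right)} \right)} \right)} = -100 + \frac{\frac{3}{8} \frac{1}{-3} \left(1 - -6\right)}{56} = -100 + \frac{\frac{3}{8} \left(- \frac{1}{3}\right) \left(1 + 6\right)}{56} = -100 + \frac{\frac{3}{8} \left(- \frac{1}{3}\right) 7}{56} = -100 + \frac{1}{56} \left(- \frac{7}{8}\right) = -100 - \frac{1}{64} = - \frac{6401}{64}$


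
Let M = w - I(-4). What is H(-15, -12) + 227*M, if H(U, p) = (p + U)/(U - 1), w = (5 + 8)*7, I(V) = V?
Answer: 345067/16 ≈ 21567.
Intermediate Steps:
w = 91 (w = 13*7 = 91)
H(U, p) = (U + p)/(-1 + U)
M = 95 (M = 91 - 1*(-4) = 91 + 4 = 95)
H(-15, -12) + 227*M = (-15 - 12)/(-1 - 15) + 227*95 = -27/(-16) + 21565 = -1/16*(-27) + 21565 = 27/16 + 21565 = 345067/16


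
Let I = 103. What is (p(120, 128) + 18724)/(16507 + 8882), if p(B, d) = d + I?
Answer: 18955/25389 ≈ 0.74658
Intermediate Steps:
p(B, d) = 103 + d (p(B, d) = d + 103 = 103 + d)
(p(120, 128) + 18724)/(16507 + 8882) = ((103 + 128) + 18724)/(16507 + 8882) = (231 + 18724)/25389 = 18955*(1/25389) = 18955/25389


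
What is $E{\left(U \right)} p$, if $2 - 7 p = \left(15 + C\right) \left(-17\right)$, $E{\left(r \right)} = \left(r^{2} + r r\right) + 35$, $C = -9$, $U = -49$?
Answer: $71864$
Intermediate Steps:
$E{\left(r \right)} = 35 + 2 r^{2}$ ($E{\left(r \right)} = \left(r^{2} + r^{2}\right) + 35 = 2 r^{2} + 35 = 35 + 2 r^{2}$)
$p = \frac{104}{7}$ ($p = \frac{2}{7} - \frac{\left(15 - 9\right) \left(-17\right)}{7} = \frac{2}{7} - \frac{6 \left(-17\right)}{7} = \frac{2}{7} - - \frac{102}{7} = \frac{2}{7} + \frac{102}{7} = \frac{104}{7} \approx 14.857$)
$E{\left(U \right)} p = \left(35 + 2 \left(-49\right)^{2}\right) \frac{104}{7} = \left(35 + 2 \cdot 2401\right) \frac{104}{7} = \left(35 + 4802\right) \frac{104}{7} = 4837 \cdot \frac{104}{7} = 71864$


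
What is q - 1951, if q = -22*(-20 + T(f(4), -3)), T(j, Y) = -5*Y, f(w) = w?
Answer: -1841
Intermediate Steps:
q = 110 (q = -22*(-20 - 5*(-3)) = -22*(-20 + 15) = -22*(-5) = 110)
q - 1951 = 110 - 1951 = -1841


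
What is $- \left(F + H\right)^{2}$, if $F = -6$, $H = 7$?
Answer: $-1$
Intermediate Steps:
$- \left(F + H\right)^{2} = - \left(-6 + 7\right)^{2} = - 1^{2} = \left(-1\right) 1 = -1$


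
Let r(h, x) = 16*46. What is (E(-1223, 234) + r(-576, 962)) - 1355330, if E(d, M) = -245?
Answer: -1354839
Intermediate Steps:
r(h, x) = 736
(E(-1223, 234) + r(-576, 962)) - 1355330 = (-245 + 736) - 1355330 = 491 - 1355330 = -1354839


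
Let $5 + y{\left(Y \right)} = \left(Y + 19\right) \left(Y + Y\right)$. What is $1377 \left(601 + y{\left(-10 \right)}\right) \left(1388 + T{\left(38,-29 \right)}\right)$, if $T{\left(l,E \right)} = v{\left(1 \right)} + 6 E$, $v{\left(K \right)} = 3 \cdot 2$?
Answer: $698855040$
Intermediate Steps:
$v{\left(K \right)} = 6$
$T{\left(l,E \right)} = 6 + 6 E$
$y{\left(Y \right)} = -5 + 2 Y \left(19 + Y\right)$ ($y{\left(Y \right)} = -5 + \left(Y + 19\right) \left(Y + Y\right) = -5 + \left(19 + Y\right) 2 Y = -5 + 2 Y \left(19 + Y\right)$)
$1377 \left(601 + y{\left(-10 \right)}\right) \left(1388 + T{\left(38,-29 \right)}\right) = 1377 \left(601 + \left(-5 + 2 \left(-10\right)^{2} + 38 \left(-10\right)\right)\right) \left(1388 + \left(6 + 6 \left(-29\right)\right)\right) = 1377 \left(601 - 185\right) \left(1388 + \left(6 - 174\right)\right) = 1377 \left(601 - 185\right) \left(1388 - 168\right) = 1377 \left(601 - 185\right) 1220 = 1377 \cdot 416 \cdot 1220 = 1377 \cdot 507520 = 698855040$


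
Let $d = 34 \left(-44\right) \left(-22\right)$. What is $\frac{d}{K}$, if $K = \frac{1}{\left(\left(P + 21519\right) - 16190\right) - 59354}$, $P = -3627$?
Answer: $-1897442624$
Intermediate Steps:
$d = 32912$ ($d = \left(-1496\right) \left(-22\right) = 32912$)
$K = - \frac{1}{57652}$ ($K = \frac{1}{\left(\left(-3627 + 21519\right) - 16190\right) - 59354} = \frac{1}{\left(17892 - 16190\right) - 59354} = \frac{1}{1702 - 59354} = \frac{1}{-57652} = - \frac{1}{57652} \approx -1.7345 \cdot 10^{-5}$)
$\frac{d}{K} = \frac{32912}{- \frac{1}{57652}} = 32912 \left(-57652\right) = -1897442624$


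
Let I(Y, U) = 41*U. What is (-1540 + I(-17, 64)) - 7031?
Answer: -5947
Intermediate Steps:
(-1540 + I(-17, 64)) - 7031 = (-1540 + 41*64) - 7031 = (-1540 + 2624) - 7031 = 1084 - 7031 = -5947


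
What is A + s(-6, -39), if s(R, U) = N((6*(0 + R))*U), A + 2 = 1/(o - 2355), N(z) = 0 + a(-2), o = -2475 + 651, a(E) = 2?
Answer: -1/4179 ≈ -0.00023929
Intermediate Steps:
o = -1824
N(z) = 2 (N(z) = 0 + 2 = 2)
A = -8359/4179 (A = -2 + 1/(-1824 - 2355) = -2 + 1/(-4179) = -2 - 1/4179 = -8359/4179 ≈ -2.0002)
s(R, U) = 2
A + s(-6, -39) = -8359/4179 + 2 = -1/4179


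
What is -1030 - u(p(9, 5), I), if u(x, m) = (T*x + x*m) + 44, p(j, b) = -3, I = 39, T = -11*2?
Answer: -1023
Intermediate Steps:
T = -22
u(x, m) = 44 - 22*x + m*x (u(x, m) = (-22*x + x*m) + 44 = (-22*x + m*x) + 44 = 44 - 22*x + m*x)
-1030 - u(p(9, 5), I) = -1030 - (44 - 22*(-3) + 39*(-3)) = -1030 - (44 + 66 - 117) = -1030 - 1*(-7) = -1030 + 7 = -1023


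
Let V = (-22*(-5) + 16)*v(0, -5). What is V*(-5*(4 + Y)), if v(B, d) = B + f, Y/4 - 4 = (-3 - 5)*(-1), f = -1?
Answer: 32760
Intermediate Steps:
Y = 48 (Y = 16 + 4*((-3 - 5)*(-1)) = 16 + 4*(-8*(-1)) = 16 + 4*8 = 16 + 32 = 48)
v(B, d) = -1 + B (v(B, d) = B - 1 = -1 + B)
V = -126 (V = (-22*(-5) + 16)*(-1 + 0) = (110 + 16)*(-1) = 126*(-1) = -126)
V*(-5*(4 + Y)) = -(-630)*(4 + 48) = -(-630)*52 = -126*(-260) = 32760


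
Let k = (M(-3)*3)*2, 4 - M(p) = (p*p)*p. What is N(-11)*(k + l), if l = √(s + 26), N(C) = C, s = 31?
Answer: -2046 - 11*√57 ≈ -2129.0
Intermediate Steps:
M(p) = 4 - p³ (M(p) = 4 - p*p*p = 4 - p²*p = 4 - p³)
l = √57 (l = √(31 + 26) = √57 ≈ 7.5498)
k = 186 (k = ((4 - 1*(-3)³)*3)*2 = ((4 - 1*(-27))*3)*2 = ((4 + 27)*3)*2 = (31*3)*2 = 93*2 = 186)
N(-11)*(k + l) = -11*(186 + √57) = -2046 - 11*√57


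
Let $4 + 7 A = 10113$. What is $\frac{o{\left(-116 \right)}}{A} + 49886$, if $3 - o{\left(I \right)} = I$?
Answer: $\frac{504298407}{10109} \approx 49886.0$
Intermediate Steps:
$A = \frac{10109}{7}$ ($A = - \frac{4}{7} + \frac{1}{7} \cdot 10113 = - \frac{4}{7} + \frac{10113}{7} = \frac{10109}{7} \approx 1444.1$)
$o{\left(I \right)} = 3 - I$
$\frac{o{\left(-116 \right)}}{A} + 49886 = \frac{3 - -116}{\frac{10109}{7}} + 49886 = \left(3 + 116\right) \frac{7}{10109} + 49886 = 119 \cdot \frac{7}{10109} + 49886 = \frac{833}{10109} + 49886 = \frac{504298407}{10109}$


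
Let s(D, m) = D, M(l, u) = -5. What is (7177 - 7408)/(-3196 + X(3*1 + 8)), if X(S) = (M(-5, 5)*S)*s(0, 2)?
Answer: 231/3196 ≈ 0.072278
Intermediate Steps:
X(S) = 0 (X(S) = -5*S*0 = 0)
(7177 - 7408)/(-3196 + X(3*1 + 8)) = (7177 - 7408)/(-3196 + 0) = -231/(-3196) = -231*(-1/3196) = 231/3196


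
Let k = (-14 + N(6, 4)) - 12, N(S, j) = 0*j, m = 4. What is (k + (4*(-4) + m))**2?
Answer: 1444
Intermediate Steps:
N(S, j) = 0
k = -26 (k = (-14 + 0) - 12 = -14 - 12 = -26)
(k + (4*(-4) + m))**2 = (-26 + (4*(-4) + 4))**2 = (-26 + (-16 + 4))**2 = (-26 - 12)**2 = (-38)**2 = 1444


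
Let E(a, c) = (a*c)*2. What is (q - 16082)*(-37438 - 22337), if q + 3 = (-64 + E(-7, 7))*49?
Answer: 1435974825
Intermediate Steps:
E(a, c) = 2*a*c
q = -7941 (q = -3 + (-64 + 2*(-7)*7)*49 = -3 + (-64 - 98)*49 = -3 - 162*49 = -3 - 7938 = -7941)
(q - 16082)*(-37438 - 22337) = (-7941 - 16082)*(-37438 - 22337) = -24023*(-59775) = 1435974825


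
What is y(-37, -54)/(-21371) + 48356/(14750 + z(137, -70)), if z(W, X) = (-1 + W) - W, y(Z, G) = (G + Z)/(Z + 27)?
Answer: 4904043/1495970 ≈ 3.2782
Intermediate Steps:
y(Z, G) = (G + Z)/(27 + Z)
z(W, X) = -1
y(-37, -54)/(-21371) + 48356/(14750 + z(137, -70)) = ((-54 - 37)/(27 - 37))/(-21371) + 48356/(14750 - 1) = (-91/(-10))*(-1/21371) + 48356/14749 = -1/10*(-91)*(-1/21371) + 48356*(1/14749) = (91/10)*(-1/21371) + 6908/2107 = -13/30530 + 6908/2107 = 4904043/1495970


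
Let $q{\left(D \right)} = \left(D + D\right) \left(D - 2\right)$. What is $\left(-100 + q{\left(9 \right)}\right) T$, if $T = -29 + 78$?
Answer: $1274$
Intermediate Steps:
$q{\left(D \right)} = 2 D \left(-2 + D\right)$
$T = 49$
$\left(-100 + q{\left(9 \right)}\right) T = \left(-100 + 2 \cdot 9 \left(-2 + 9\right)\right) 49 = \left(-100 + 2 \cdot 9 \cdot 7\right) 49 = \left(-100 + 126\right) 49 = 26 \cdot 49 = 1274$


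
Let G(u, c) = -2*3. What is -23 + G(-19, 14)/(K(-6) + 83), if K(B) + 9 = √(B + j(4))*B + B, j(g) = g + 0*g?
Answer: -13552/587 - 9*I*√2/1174 ≈ -23.087 - 0.010842*I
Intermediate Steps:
j(g) = g (j(g) = g + 0 = g)
G(u, c) = -6
K(B) = -9 + B + B*√(4 + B) (K(B) = -9 + (√(B + 4)*B + B) = -9 + (√(4 + B)*B + B) = -9 + (B*√(4 + B) + B) = -9 + (B + B*√(4 + B)) = -9 + B + B*√(4 + B))
-23 + G(-19, 14)/(K(-6) + 83) = -23 - 6/((-9 - 6 - 6*√(4 - 6)) + 83) = -23 - 6/((-9 - 6 - 6*I*√2) + 83) = -23 - 6/((-15 - 6*I*√2) + 83) = -23 - 6/(68 - 6*I*√2)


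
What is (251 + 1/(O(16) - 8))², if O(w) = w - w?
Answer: 4028049/64 ≈ 62938.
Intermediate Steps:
O(w) = 0
(251 + 1/(O(16) - 8))² = (251 + 1/(0 - 8))² = (251 + 1/(-8))² = (251 - ⅛)² = (2007/8)² = 4028049/64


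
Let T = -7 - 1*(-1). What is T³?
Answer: -216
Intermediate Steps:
T = -6 (T = -7 + 1 = -6)
T³ = (-6)³ = -216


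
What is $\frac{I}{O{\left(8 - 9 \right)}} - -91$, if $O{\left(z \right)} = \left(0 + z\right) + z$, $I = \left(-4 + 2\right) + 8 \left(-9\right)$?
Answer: $128$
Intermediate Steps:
$I = -74$ ($I = -2 - 72 = -74$)
$O{\left(z \right)} = 2 z$ ($O{\left(z \right)} = z + z = 2 z$)
$\frac{I}{O{\left(8 - 9 \right)}} - -91 = - \frac{74}{2 \left(8 - 9\right)} - -91 = - \frac{74}{2 \left(8 - 9\right)} + 91 = - \frac{74}{2 \left(-1\right)} + 91 = - \frac{74}{-2} + 91 = \left(-74\right) \left(- \frac{1}{2}\right) + 91 = 37 + 91 = 128$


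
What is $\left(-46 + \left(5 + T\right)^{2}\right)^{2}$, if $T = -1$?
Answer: $900$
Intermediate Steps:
$\left(-46 + \left(5 + T\right)^{2}\right)^{2} = \left(-46 + \left(5 - 1\right)^{2}\right)^{2} = \left(-46 + 4^{2}\right)^{2} = \left(-46 + 16\right)^{2} = \left(-30\right)^{2} = 900$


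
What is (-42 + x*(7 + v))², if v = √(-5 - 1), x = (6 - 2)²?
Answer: 3364 + 2240*I*√6 ≈ 3364.0 + 5486.9*I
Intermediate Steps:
x = 16 (x = 4² = 16)
v = I*√6 (v = √(-6) = I*√6 ≈ 2.4495*I)
(-42 + x*(7 + v))² = (-42 + 16*(7 + I*√6))² = (-42 + (112 + 16*I*√6))² = (70 + 16*I*√6)²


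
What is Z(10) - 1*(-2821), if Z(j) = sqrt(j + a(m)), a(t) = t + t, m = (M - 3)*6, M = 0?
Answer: 2821 + I*sqrt(26) ≈ 2821.0 + 5.099*I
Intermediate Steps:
m = -18 (m = (0 - 3)*6 = -3*6 = -18)
a(t) = 2*t
Z(j) = sqrt(-36 + j) (Z(j) = sqrt(j + 2*(-18)) = sqrt(j - 36) = sqrt(-36 + j))
Z(10) - 1*(-2821) = sqrt(-36 + 10) - 1*(-2821) = sqrt(-26) + 2821 = I*sqrt(26) + 2821 = 2821 + I*sqrt(26)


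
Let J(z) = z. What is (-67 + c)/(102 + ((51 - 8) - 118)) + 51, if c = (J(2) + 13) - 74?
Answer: 139/3 ≈ 46.333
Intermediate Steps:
c = -59 (c = (2 + 13) - 74 = 15 - 74 = -59)
(-67 + c)/(102 + ((51 - 8) - 118)) + 51 = (-67 - 59)/(102 + ((51 - 8) - 118)) + 51 = -126/(102 + (43 - 118)) + 51 = -126/(102 - 75) + 51 = -126/27 + 51 = -126*1/27 + 51 = -14/3 + 51 = 139/3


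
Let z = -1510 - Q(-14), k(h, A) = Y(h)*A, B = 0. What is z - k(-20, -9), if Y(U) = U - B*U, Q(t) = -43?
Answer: -1647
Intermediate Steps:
Y(U) = U (Y(U) = U - 0*U = U - 1*0 = U + 0 = U)
k(h, A) = A*h (k(h, A) = h*A = A*h)
z = -1467 (z = -1510 - 1*(-43) = -1510 + 43 = -1467)
z - k(-20, -9) = -1467 - (-9)*(-20) = -1467 - 1*180 = -1467 - 180 = -1647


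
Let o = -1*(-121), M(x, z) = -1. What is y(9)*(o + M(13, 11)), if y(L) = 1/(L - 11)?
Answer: -60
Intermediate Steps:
o = 121
y(L) = 1/(-11 + L)
y(9)*(o + M(13, 11)) = (121 - 1)/(-11 + 9) = 120/(-2) = -½*120 = -60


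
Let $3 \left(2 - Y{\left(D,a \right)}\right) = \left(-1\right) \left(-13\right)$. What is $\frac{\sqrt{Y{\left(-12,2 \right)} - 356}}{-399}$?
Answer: $- \frac{5 i \sqrt{129}}{1197} \approx - 0.047443 i$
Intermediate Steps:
$Y{\left(D,a \right)} = - \frac{7}{3}$ ($Y{\left(D,a \right)} = 2 - \frac{\left(-1\right) \left(-13\right)}{3} = 2 - \frac{13}{3} = - \frac{7}{3}$)
$\frac{\sqrt{Y{\left(-12,2 \right)} - 356}}{-399} = \frac{\sqrt{- \frac{7}{3} - 356}}{-399} = \sqrt{- \frac{1075}{3}} \left(- \frac{1}{399}\right) = \frac{5 i \sqrt{129}}{3} \left(- \frac{1}{399}\right) = - \frac{5 i \sqrt{129}}{1197}$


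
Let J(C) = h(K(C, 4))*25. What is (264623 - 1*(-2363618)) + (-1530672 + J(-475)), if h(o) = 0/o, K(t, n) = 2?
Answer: 1097569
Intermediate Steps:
h(o) = 0
J(C) = 0 (J(C) = 0*25 = 0)
(264623 - 1*(-2363618)) + (-1530672 + J(-475)) = (264623 - 1*(-2363618)) + (-1530672 + 0) = (264623 + 2363618) - 1530672 = 2628241 - 1530672 = 1097569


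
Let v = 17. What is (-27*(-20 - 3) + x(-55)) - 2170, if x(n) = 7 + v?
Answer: -1525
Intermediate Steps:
x(n) = 24 (x(n) = 7 + 17 = 24)
(-27*(-20 - 3) + x(-55)) - 2170 = (-27*(-20 - 3) + 24) - 2170 = (-27*(-23) + 24) - 2170 = (621 + 24) - 2170 = 645 - 2170 = -1525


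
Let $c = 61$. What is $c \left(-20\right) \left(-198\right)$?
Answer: $241560$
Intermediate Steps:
$c \left(-20\right) \left(-198\right) = 61 \left(-20\right) \left(-198\right) = \left(-1220\right) \left(-198\right) = 241560$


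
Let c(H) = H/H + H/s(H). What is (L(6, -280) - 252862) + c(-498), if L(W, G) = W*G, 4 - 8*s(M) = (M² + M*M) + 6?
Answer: -63127438713/248005 ≈ -2.5454e+5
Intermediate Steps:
s(M) = -¼ - M²/4 (s(M) = ½ - ((M² + M*M) + 6)/8 = ½ - ((M² + M²) + 6)/8 = ½ - (2*M² + 6)/8 = ½ - (6 + 2*M²)/8 = ½ + (-¾ - M²/4) = -¼ - M²/4)
L(W, G) = G*W
c(H) = 1 + H/(-¼ - H²/4) (c(H) = H/H + H/(-¼ - H²/4) = 1 + H/(-¼ - H²/4))
(L(6, -280) - 252862) + c(-498) = (-280*6 - 252862) + (1 + (-498)² - 4*(-498))/(1 + (-498)²) = (-1680 - 252862) + (1 + 248004 + 1992)/(1 + 248004) = -254542 + 249997/248005 = -63127438713/248005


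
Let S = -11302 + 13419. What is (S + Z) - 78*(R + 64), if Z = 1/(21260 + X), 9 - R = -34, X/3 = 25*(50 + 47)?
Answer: -177744514/28535 ≈ -6229.0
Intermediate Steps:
X = 7275 (X = 3*(25*(50 + 47)) = 3*(25*97) = 3*2425 = 7275)
R = 43 (R = 9 - 1*(-34) = 9 + 34 = 43)
S = 2117
Z = 1/28535 (Z = 1/(21260 + 7275) = 1/28535 ≈ 3.5045e-5)
(S + Z) - 78*(R + 64) = (2117 + 1/28535) - 78*(43 + 64) = 60408596/28535 - 78*107 = 60408596/28535 - 8346 = -177744514/28535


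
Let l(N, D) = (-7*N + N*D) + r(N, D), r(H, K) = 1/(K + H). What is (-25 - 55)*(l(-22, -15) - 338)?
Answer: -432080/37 ≈ -11678.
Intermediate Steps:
r(H, K) = 1/(H + K)
l(N, D) = 1/(D + N) - 7*N + D*N (l(N, D) = (-7*N + N*D) + 1/(N + D) = (-7*N + D*N) + 1/(D + N) = 1/(D + N) - 7*N + D*N)
(-25 - 55)*(l(-22, -15) - 338) = (-25 - 55)*((1 - 22*(-7 - 15)*(-15 - 22))/(-15 - 22) - 338) = -80*((1 - 22*(-22)*(-37))/(-37) - 338) = -80*(-(1 - 17908)/37 - 338) = -80*(-1/37*(-17907) - 338) = -80*(17907/37 - 338) = -80*5401/37 = -432080/37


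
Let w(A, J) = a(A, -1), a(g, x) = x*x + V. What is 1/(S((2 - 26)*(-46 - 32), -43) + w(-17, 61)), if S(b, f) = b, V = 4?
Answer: 1/1877 ≈ 0.00053276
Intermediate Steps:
a(g, x) = 4 + x² (a(g, x) = x*x + 4 = x² + 4 = 4 + x²)
w(A, J) = 5 (w(A, J) = 4 + (-1)² = 4 + 1 = 5)
1/(S((2 - 26)*(-46 - 32), -43) + w(-17, 61)) = 1/((2 - 26)*(-46 - 32) + 5) = 1/(-24*(-78) + 5) = 1/(1872 + 5) = 1/1877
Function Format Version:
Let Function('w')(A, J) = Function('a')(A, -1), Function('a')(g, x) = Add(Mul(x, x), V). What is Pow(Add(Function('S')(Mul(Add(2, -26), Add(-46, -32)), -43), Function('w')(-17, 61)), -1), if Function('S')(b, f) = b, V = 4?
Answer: Rational(1, 1877) ≈ 0.00053276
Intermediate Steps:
Function('a')(g, x) = Add(4, Pow(x, 2)) (Function('a')(g, x) = Add(Mul(x, x), 4) = Add(Pow(x, 2), 4) = Add(4, Pow(x, 2)))
Function('w')(A, J) = 5 (Function('w')(A, J) = Add(4, Pow(-1, 2)) = Add(4, 1) = 5)
Pow(Add(Function('S')(Mul(Add(2, -26), Add(-46, -32)), -43), Function('w')(-17, 61)), -1) = Pow(Add(Mul(Add(2, -26), Add(-46, -32)), 5), -1) = Pow(Add(Mul(-24, -78), 5), -1) = Pow(Add(1872, 5), -1) = Pow(1877, -1) = Rational(1, 1877)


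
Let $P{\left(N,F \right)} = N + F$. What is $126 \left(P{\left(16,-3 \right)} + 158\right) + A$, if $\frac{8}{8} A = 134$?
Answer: $21680$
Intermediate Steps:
$P{\left(N,F \right)} = F + N$
$A = 134$
$126 \left(P{\left(16,-3 \right)} + 158\right) + A = 126 \left(\left(-3 + 16\right) + 158\right) + 134 = 126 \left(13 + 158\right) + 134 = 126 \cdot 171 + 134 = 21546 + 134 = 21680$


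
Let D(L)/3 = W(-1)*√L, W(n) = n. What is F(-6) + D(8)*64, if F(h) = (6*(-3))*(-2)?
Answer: 36 - 384*√2 ≈ -507.06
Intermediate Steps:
F(h) = 36 (F(h) = -18*(-2) = 36)
D(L) = -3*√L (D(L) = 3*(-√L) = -3*√L)
F(-6) + D(8)*64 = 36 - 6*√2*64 = 36 - 384*√2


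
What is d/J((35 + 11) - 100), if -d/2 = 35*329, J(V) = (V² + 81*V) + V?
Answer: 1645/108 ≈ 15.231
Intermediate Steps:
J(V) = V² + 82*V
d = -23030 (d = -70*329 = -2*11515 = -23030)
d/J((35 + 11) - 100) = -23030*1/((82 + ((35 + 11) - 100))*((35 + 11) - 100)) = -23030*1/((46 - 100)*(82 + (46 - 100))) = -23030*(-1/(54*(82 - 54))) = -23030/((-54*28)) = -23030/(-1512) = -23030*(-1/1512) = 1645/108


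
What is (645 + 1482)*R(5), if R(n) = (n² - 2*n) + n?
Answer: 42540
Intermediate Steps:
R(n) = n² - n
(645 + 1482)*R(5) = (645 + 1482)*(5*(-1 + 5)) = 2127*(5*4) = 2127*20 = 42540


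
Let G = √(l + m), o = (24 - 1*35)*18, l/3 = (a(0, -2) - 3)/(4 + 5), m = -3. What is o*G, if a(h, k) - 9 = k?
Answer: -66*I*√15 ≈ -255.62*I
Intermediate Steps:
a(h, k) = 9 + k
l = 4/3 (l = 3*(((9 - 2) - 3)/(4 + 5)) = 3*((7 - 3)/9) = 3*(4*(⅑)) = 3*(4/9) = 4/3 ≈ 1.3333)
o = -198 (o = (24 - 35)*18 = -11*18 = -198)
G = I*√15/3 (G = √(4/3 - 3) = √(-5/3) = I*√15/3 ≈ 1.291*I)
o*G = -66*I*√15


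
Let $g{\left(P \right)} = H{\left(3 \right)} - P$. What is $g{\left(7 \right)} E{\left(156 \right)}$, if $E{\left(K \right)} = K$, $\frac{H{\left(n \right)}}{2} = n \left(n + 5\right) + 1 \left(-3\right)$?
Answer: $5460$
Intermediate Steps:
$H{\left(n \right)} = -6 + 2 n \left(5 + n\right)$ ($H{\left(n \right)} = 2 \left(n \left(n + 5\right) + 1 \left(-3\right)\right) = 2 \left(n \left(5 + n\right) - 3\right) = 2 \left(-3 + n \left(5 + n\right)\right) = -6 + 2 n \left(5 + n\right)$)
$g{\left(P \right)} = 42 - P$ ($g{\left(P \right)} = \left(-6 + 2 \cdot 3^{2} + 10 \cdot 3\right) - P = \left(-6 + 2 \cdot 9 + 30\right) - P = \left(-6 + 18 + 30\right) - P = 42 - P$)
$g{\left(7 \right)} E{\left(156 \right)} = \left(42 - 7\right) 156 = 35 \cdot 156 = 5460$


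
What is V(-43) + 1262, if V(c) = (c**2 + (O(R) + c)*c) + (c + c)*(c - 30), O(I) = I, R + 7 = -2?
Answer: 11625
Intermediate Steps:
R = -9 (R = -7 - 2 = -9)
V(c) = c**2 + c*(-9 + c) + 2*c*(-30 + c) (V(c) = (c**2 + (-9 + c)*c) + (c + c)*(c - 30) = (c**2 + c*(-9 + c)) + (2*c)*(-30 + c) = (c**2 + c*(-9 + c)) + 2*c*(-30 + c) = c**2 + c*(-9 + c) + 2*c*(-30 + c))
V(-43) + 1262 = -43*(-69 + 4*(-43)) + 1262 = -43*(-69 - 172) + 1262 = -43*(-241) + 1262 = 10363 + 1262 = 11625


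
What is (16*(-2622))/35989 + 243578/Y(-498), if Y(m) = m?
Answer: -4393510369/8961261 ≈ -490.28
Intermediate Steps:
(16*(-2622))/35989 + 243578/Y(-498) = (16*(-2622))/35989 + 243578/(-498) = -41952*1/35989 + 243578*(-1/498) = -41952/35989 - 121789/249 = -4393510369/8961261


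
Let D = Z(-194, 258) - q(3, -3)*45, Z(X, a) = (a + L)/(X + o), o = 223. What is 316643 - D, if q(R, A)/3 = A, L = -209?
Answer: 9170853/29 ≈ 3.1624e+5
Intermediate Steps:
q(R, A) = 3*A
Z(X, a) = (-209 + a)/(223 + X) (Z(X, a) = (a - 209)/(X + 223) = (-209 + a)/(223 + X))
D = 11794/29 (D = (-209 + 258)/(223 - 194) - (3*(-3))*45 = 49/29 - (-9*45) = (1/29)*49 - (-405) = 49/29 - 1*(-405) = 49/29 + 405 = 11794/29 ≈ 406.69)
316643 - D = 316643 - 1*11794/29 = 316643 - 11794/29 = 9170853/29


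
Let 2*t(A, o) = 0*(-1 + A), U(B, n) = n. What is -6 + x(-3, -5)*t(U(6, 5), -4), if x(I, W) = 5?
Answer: -6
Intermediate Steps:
t(A, o) = 0 (t(A, o) = (0*(-1 + A))/2 = (½)*0 = 0)
-6 + x(-3, -5)*t(U(6, 5), -4) = -6 + 5*0 = -6 + 0 = -6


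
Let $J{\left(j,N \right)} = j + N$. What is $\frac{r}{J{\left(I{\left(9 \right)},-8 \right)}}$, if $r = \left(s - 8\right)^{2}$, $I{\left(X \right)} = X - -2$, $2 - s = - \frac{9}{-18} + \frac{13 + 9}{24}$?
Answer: $\frac{7921}{432} \approx 18.336$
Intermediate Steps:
$s = \frac{7}{12}$ ($s = 2 - \left(- \frac{9}{-18} + \frac{13 + 9}{24}\right) = 2 - \left(\left(-9\right) \left(- \frac{1}{18}\right) + 22 \cdot \frac{1}{24}\right) = 2 - \left(\frac{1}{2} + \frac{11}{12}\right) = 2 - \frac{17}{12} = \frac{7}{12} \approx 0.58333$)
$I{\left(X \right)} = 2 + X$ ($I{\left(X \right)} = X + 2 = 2 + X$)
$J{\left(j,N \right)} = N + j$
$r = \frac{7921}{144}$ ($r = \left(\frac{7}{12} - 8\right)^{2} = \left(- \frac{89}{12}\right)^{2} = \frac{7921}{144} \approx 55.007$)
$\frac{r}{J{\left(I{\left(9 \right)},-8 \right)}} = \frac{7921}{144 \left(-8 + \left(2 + 9\right)\right)} = \frac{7921}{144 \left(-8 + 11\right)} = \frac{7921}{144 \cdot 3} = \frac{7921}{144} \cdot \frac{1}{3} = \frac{7921}{432}$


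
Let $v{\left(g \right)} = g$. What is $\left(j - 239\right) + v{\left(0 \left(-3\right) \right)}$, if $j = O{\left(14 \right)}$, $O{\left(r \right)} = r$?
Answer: $-225$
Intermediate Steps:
$j = 14$
$\left(j - 239\right) + v{\left(0 \left(-3\right) \right)} = \left(14 - 239\right) + 0 \left(-3\right) = -225 + 0 = -225$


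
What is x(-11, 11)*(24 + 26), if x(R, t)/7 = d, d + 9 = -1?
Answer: -3500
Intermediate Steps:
d = -10 (d = -9 - 1 = -10)
x(R, t) = -70 (x(R, t) = 7*(-10) = -70)
x(-11, 11)*(24 + 26) = -70*(24 + 26) = -70*50 = -3500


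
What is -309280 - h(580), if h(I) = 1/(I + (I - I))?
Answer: -179382401/580 ≈ -3.0928e+5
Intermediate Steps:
h(I) = 1/I (h(I) = 1/(I + 0) = 1/I)
-309280 - h(580) = -309280 - 1/580 = -179382401/580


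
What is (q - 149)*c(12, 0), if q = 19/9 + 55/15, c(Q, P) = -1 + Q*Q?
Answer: -184327/9 ≈ -20481.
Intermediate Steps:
c(Q, P) = -1 + Q²
q = 52/9 (q = 19*(⅑) + 55*(1/15) = 19/9 + 11/3 = 52/9 ≈ 5.7778)
(q - 149)*c(12, 0) = (52/9 - 149)*(-1 + 12²) = -1289*(-1 + 144)/9 = -1289/9*143 = -184327/9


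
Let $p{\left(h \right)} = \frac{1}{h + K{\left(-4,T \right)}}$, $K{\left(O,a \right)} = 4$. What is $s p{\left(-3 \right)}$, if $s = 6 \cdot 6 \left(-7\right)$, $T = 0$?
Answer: $-252$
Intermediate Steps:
$s = -252$ ($s = 36 \left(-7\right) = -252$)
$p{\left(h \right)} = \frac{1}{4 + h}$ ($p{\left(h \right)} = \frac{1}{h + 4} = \frac{1}{4 + h}$)
$s p{\left(-3 \right)} = - \frac{252}{4 - 3} = - \frac{252}{1} = \left(-252\right) 1 = -252$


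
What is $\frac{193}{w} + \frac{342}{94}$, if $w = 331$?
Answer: $\frac{65672}{15557} \approx 4.2214$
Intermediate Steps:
$\frac{193}{w} + \frac{342}{94} = \frac{193}{331} + \frac{342}{94} = 193 \cdot \frac{1}{331} + 342 \cdot \frac{1}{94} = \frac{193}{331} + \frac{171}{47} = \frac{65672}{15557}$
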